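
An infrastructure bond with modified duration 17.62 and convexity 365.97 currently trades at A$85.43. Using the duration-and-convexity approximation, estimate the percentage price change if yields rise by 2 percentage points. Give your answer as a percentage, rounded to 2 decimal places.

Duration effect: -D_mod·Δy = -17.62 × (+0.02) = -0.352400
Convexity effect: ½·C·(Δy)² = 0.5 × 365.97 × (0.02)² = +0.0731940
ΔP/P ≈ -0.352400 + 0.0731940 = -0.279206
= -27.9206%.

-27.92%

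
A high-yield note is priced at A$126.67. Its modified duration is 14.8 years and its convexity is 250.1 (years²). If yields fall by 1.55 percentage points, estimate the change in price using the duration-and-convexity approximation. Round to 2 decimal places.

+A$32.86

Duration effect: -D_mod·Δy = -14.8 × (-0.0155) = +0.229400
Convexity effect: ½·C·(Δy)² = 0.5 × 250.1 × (-0.0155)² = +0.0300432625
ΔP/P ≈ +0.229400 + 0.0300432625 = +0.2594432625
ΔP ≈ 126.67 × (+0.2594432625) = +32.863678060875.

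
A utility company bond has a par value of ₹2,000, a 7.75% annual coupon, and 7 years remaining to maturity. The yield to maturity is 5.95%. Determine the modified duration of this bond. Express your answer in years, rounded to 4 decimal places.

Periodic yield y = 0.0595. First find Macaulay duration:
  t   CF        PV=CF/(1+0.0595)^t    t·PV
  1       155.00       146.2954       146.2954
  2       155.00       138.0797       276.1594
  3       155.00       130.3253       390.9760
  4       155.00       123.0064       492.0258
  5       155.00       116.0986       580.4929
  6       155.00       109.5786       657.4719
  7     2,155.00     1,437.9393    10,065.5750
  Σ                  2,201.3234    12,608.9962
P = 2,201.3234; Macaulay duration = 12,608.9962 / 2,201.3234 = 5.72792 years.
Modified duration = D_Mac / (1 + y) = 5.72792 / 1.0595 = 5.40624 years.

5.4062 years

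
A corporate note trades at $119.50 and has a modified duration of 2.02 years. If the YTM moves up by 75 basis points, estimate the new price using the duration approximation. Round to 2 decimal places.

Duration approximation: ΔP/P ≈ -D_mod · Δy = -2.02 × (+0.0075) = -0.015150.
New price ≈ 119.50 × (1 - 0.015150) = 117.689575.

$117.69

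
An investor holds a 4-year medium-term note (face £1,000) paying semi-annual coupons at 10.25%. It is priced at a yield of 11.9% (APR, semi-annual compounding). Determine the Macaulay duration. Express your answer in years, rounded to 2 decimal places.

3.36 years

Periodic yield y = 0.0595. Discount each cash flow and weight by its period:
  t   CF        PV=CF/(1+0.0595)^t    t·PV
  1        51.25        48.3719        48.3719
  2        51.25        45.6554        91.3108
  3        51.25        43.0914       129.2743
  4        51.25        40.6715       162.6859
  5        51.25        38.3874       191.9372
  6        51.25        36.2316       217.3899
  7        51.25        34.1969       239.3785
  8     1,051.25       662.0615     5,296.4918
  Σ                    948.6677     6,376.8403
Price P = Σ PV = 948.6677.
Macaulay duration = Σ(t·PV) / P = 6,376.8403 / 948.6677 = 6.72189 half-year periods.
In years: 6.72189 / 2 = 3.36095 years.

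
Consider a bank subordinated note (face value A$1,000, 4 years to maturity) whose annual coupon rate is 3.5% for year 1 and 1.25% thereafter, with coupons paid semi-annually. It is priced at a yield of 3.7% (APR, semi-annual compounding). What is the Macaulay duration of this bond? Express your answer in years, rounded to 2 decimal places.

3.83 years

Periodic yield y = 0.0185. Discount each cash flow and weight by its period:
  t   CF        PV=CF/(1+0.0185)^t    t·PV
  1        17.50        17.1821        17.1821
  2        17.50        16.8700        33.7401
  3         6.25         5.9156        17.7467
  4         6.25         5.8081        23.2325
  5         6.25         5.7026        28.5131
  6         6.25         5.5990        33.5943
  7         6.25         5.4973        38.4814
  8     1,006.25       868.9957     6,951.9656
  Σ                    931.5706     7,144.4558
Price P = Σ PV = 931.5706.
Macaulay duration = Σ(t·PV) / P = 7,144.4558 / 931.5706 = 7.66926 half-year periods.
In years: 7.66926 / 2 = 3.83463 years.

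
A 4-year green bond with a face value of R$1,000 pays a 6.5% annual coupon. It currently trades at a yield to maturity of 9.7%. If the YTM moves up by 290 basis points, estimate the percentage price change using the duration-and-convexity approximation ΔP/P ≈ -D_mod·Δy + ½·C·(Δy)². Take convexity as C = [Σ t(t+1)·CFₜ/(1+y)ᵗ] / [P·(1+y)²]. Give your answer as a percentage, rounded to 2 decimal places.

With y = 0.097:
  t   CF        PV=CF/(1+0.097)^t    t·PV        t(t+1)·PV
  1        65.00        59.2525        59.2525         118.5050
  2        65.00        54.0132       108.0264         324.0793
  3        65.00        49.2372       147.7116         590.8466
  4     1,065.00       735.3991     2,941.5964      14,707.9821
  Σ                    897.9021     3,256.5870      15,741.4130
P = 897.9021; D_Mac = 3.62688 yrs; D_mod = 3.30618 yrs; C = 14.56805.
Duration effect: -3.30618 × (+0.029) = -0.095879
Convexity effect: 0.5 × 14.56805 × (0.029)² = +0.0061259
ΔP/P ≈ -0.095879 + 0.0061259 = -0.089753 = -8.9753%.

-8.98%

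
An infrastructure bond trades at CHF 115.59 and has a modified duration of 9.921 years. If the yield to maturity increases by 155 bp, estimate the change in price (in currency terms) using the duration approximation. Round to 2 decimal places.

Duration approximation: ΔP/P ≈ -D_mod · Δy = -9.921 × (+0.0155) = -0.1537755.
ΔP ≈ 115.59 × (-0.1537755) = -17.774910045.

-CHF 17.77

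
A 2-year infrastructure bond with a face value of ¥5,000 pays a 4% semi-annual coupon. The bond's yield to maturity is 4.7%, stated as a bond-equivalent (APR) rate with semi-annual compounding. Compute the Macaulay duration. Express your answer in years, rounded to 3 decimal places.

Periodic yield y = 0.0235. Discount each cash flow and weight by its period:
  t   CF        PV=CF/(1+0.0235)^t    t·PV
  1       100.00        97.7040        97.7040
  2       100.00        95.4606       190.9213
  3       100.00        93.2688       279.8064
  4     5,100.00     4,647.4935    18,589.9739
  Σ                  4,933.9269    19,158.4055
Price P = Σ PV = 4,933.9269.
Macaulay duration = Σ(t·PV) / P = 19,158.4055 / 4,933.9269 = 3.88299 half-year periods.
In years: 3.88299 / 2 = 1.94150 years.

1.941 years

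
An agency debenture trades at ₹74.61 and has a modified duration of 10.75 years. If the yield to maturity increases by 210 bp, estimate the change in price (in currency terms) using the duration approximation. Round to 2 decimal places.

-₹16.84

Duration approximation: ΔP/P ≈ -D_mod · Δy = -10.75 × (+0.021) = -0.225750.
ΔP ≈ 74.61 × (-0.225750) = -16.8432075.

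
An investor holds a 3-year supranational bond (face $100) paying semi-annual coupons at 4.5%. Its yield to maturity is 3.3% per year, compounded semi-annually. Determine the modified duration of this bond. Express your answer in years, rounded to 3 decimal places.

Periodic yield y = 0.0165. First find Macaulay duration:
  t   CF        PV=CF/(1+0.0165)^t    t·PV
  1         2.25         2.2135         2.2135
  2         2.25         2.1775         4.3551
  3         2.25         2.1422         6.4266
  4         2.25         2.1074         8.4297
  5         2.25         2.0732        10.3661
  6       102.25        92.6870       556.1222
  Σ                    103.4009       587.9132
P = 103.4009; Macaulay duration = 587.9132 / 103.4009 = 5.68576 half-year periods = 2.84288 years.
Modified duration = D_Mac / (1 + y) = 2.84288 / 1.0165 = 2.79674 years.

2.797 years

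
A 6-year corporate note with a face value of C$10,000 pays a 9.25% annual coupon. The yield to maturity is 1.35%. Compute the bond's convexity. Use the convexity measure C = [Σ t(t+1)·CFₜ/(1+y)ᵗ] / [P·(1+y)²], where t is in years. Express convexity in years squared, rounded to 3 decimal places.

With y = 0.0135:
  t   CF        PV=CF/(1+0.0135)^t    t·PV        t(t+1)·PV
  1       925.00       912.6788       912.6788       1,825.3577
  2       925.00       900.5218     1,801.0436       5,403.1307
  3       925.00       888.5267     2,665.5800      10,662.3202
  4       925.00       876.6913     3,506.7654      17,533.8270
  5       925.00       865.0137     4,325.0683      25,950.4099
  6    10,925.00    10,080.4270    60,482.5618     423,377.9326
  Σ                 14,523.8593    73,693.6980     484,752.9781
P = 14,523.8593.
Convexity = Σ t(t+1)·PV / [P·(1+y)²] = 484,752.9781 / (14,523.8593 × 1.027182) = 32.49309.

32.493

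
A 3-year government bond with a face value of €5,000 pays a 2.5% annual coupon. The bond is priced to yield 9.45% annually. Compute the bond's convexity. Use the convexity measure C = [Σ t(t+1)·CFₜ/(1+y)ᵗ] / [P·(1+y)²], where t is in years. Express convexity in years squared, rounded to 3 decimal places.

9.660

With y = 0.0945:
  t   CF        PV=CF/(1+0.0945)^t    t·PV        t(t+1)·PV
  1       125.00       114.2074       114.2074         228.4148
  2       125.00       104.3466       208.6933         626.0799
  3     5,125.00     3,908.8281    11,726.4843      46,905.9372
  Σ                  4,127.3821    12,049.3850      47,760.4319
P = 4,127.3821.
Convexity = Σ t(t+1)·PV / [P·(1+y)²] = 47,760.4319 / (4,127.3821 × 1.197930) = 9.65966.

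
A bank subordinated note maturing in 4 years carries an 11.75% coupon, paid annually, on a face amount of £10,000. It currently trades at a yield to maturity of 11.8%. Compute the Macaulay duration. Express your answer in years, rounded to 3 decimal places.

3.412 years

Periodic yield y = 0.118. Discount each cash flow and weight by its year:
  t   CF        PV=CF/(1+0.118)^t    t·PV
  1     1,175.00     1,050.9839     1,050.9839
  2     1,175.00       940.0572     1,880.1143
  3     1,175.00       840.8382     2,522.5147
  4    11,175.00     7,152.8698    28,611.4791
  Σ                  9,984.7491    34,065.0920
Price P = Σ PV = 9,984.7491.
Macaulay duration = Σ(t·PV) / P = 34,065.0920 / 9,984.7491 = 3.41171 years.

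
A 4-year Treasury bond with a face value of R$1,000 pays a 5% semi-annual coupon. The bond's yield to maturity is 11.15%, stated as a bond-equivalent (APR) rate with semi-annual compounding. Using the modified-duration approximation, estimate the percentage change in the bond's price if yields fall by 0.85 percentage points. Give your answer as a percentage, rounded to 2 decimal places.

+2.92%

Periodic yield y = 0.05575. Modified duration first:
  t   CF        PV=CF/(1+0.05575)^t    t·PV
  1        25.00        23.6798        23.6798
  2        25.00        22.4294        44.8588
  3        25.00        21.2450        63.7350
  4        25.00        20.1231        80.4925
  5        25.00        19.0605        95.3026
  6        25.00        18.0540       108.3240
  7        25.00        17.1006       119.7045
  8     1,025.00       664.1025     5,312.8204
  Σ                    805.7951     5,848.9176
P = 805.7951; D_Mac = 7.25857 half-year periods = 3.62928 yrs; D_mod = 3.62928/(1+0.05575) = 3.43764 yrs.
ΔP/P ≈ -D_mod · Δy = -3.43764 × (-0.0085) = +0.029220 = +2.9220%.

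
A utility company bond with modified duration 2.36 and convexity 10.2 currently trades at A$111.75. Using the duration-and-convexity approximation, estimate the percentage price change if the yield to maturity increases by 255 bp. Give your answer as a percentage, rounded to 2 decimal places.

Duration effect: -D_mod·Δy = -2.36 × (+0.0255) = -0.060180
Convexity effect: ½·C·(Δy)² = 0.5 × 10.2 × (0.0255)² = +0.003316275
ΔP/P ≈ -0.060180 + 0.003316275 = -0.056863725
= -5.6863725%.

-5.69%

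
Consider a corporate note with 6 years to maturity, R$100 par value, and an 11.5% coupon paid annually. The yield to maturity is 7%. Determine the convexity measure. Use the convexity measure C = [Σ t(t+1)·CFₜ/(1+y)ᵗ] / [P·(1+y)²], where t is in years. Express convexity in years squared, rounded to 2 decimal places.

With y = 0.07:
  t   CF        PV=CF/(1+0.07)^t    t·PV        t(t+1)·PV
  1        11.50        10.7477        10.7477          21.4953
  2        11.50        10.0445        20.0891          60.2673
  3        11.50         9.3874        28.1623         112.6491
  4        11.50         8.7733        35.0932         175.4659
  5        11.50         8.1993        40.9967         245.9802
  6       111.50        74.2972       445.7829       3,120.4806
  Σ                    121.4494       580.8719       3,736.3385
P = 121.4494.
Convexity = Σ t(t+1)·PV / [P·(1+y)²] = 3,736.3385 / (121.4494 × 1.144900) = 26.87096.

26.87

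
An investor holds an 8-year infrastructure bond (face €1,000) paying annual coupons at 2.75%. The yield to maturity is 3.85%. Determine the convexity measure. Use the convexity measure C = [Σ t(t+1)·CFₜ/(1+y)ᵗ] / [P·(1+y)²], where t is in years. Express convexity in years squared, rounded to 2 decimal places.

58.55

With y = 0.0385:
  t   CF        PV=CF/(1+0.0385)^t    t·PV        t(t+1)·PV
  1        27.50        26.4805        26.4805          52.9610
  2        27.50        25.4988        50.9976         152.9928
  3        27.50        24.5535        73.6605         294.6419
  4        27.50        23.6432        94.5729         472.8645
  5        27.50        22.7667       113.8335         683.0012
  6        27.50        21.9227       131.5361         920.7527
  7        27.50        21.1099       147.7696       1,182.1572
  8     1,027.50       759.5036     6,076.0286      54,684.2575
  Σ                    925.4789     6,714.8793      58,443.6286
P = 925.4789.
Convexity = Σ t(t+1)·PV / [P·(1+y)²] = 58,443.6286 / (925.4789 × 1.078482) = 58.55414.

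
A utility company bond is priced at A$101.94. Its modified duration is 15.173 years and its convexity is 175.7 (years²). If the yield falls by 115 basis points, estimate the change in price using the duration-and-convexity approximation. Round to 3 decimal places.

+A$18.972

Duration effect: -D_mod·Δy = -15.173 × (-0.0115) = +0.1744895
Convexity effect: ½·C·(Δy)² = 0.5 × 175.7 × (-0.0115)² = +0.0116181625
ΔP/P ≈ +0.1744895 + 0.0116181625 = +0.1861076625
ΔP ≈ 101.94 × (+0.1861076625) = +18.97181511525.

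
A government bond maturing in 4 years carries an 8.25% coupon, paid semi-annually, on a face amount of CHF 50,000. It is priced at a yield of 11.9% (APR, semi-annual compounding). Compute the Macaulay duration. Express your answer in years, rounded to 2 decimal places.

3.45 years

Periodic yield y = 0.0595. Discount each cash flow and weight by its period:
  t   CF        PV=CF/(1+0.0595)^t    t·PV
  1     2,062.50     1,946.6730     1,946.6730
  2     2,062.50     1,837.3506     3,674.7012
  3     2,062.50     1,734.1676     5,202.5029
  4     2,062.50     1,636.7793     6,547.1170
  5     2,062.50     1,544.8601     7,724.3004
  6     2,062.50     1,458.1030     8,748.6177
  7     2,062.50     1,376.2180     9,633.5259
  8    52,062.50    32,788.1815   262,305.4519
  Σ                 44,322.3330   305,782.8901
Price P = Σ PV = 44,322.3330.
Macaulay duration = Σ(t·PV) / P = 305,782.8901 / 44,322.3330 = 6.89907 half-year periods.
In years: 6.89907 / 2 = 3.44954 years.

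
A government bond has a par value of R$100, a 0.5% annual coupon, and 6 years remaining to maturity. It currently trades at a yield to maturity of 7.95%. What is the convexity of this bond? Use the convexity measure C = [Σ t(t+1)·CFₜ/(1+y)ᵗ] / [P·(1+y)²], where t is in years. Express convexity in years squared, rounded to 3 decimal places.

35.281

With y = 0.0795:
  t   CF        PV=CF/(1+0.0795)^t    t·PV        t(t+1)·PV
  1         0.50         0.4632         0.4632           0.9264
  2         0.50         0.4291         0.8581           2.5744
  3         0.50         0.3975         1.1924           4.7696
  4         0.50         0.3682         1.4728           7.3639
  5         0.50         0.3411         1.7054          10.2324
  6       100.50        63.5083       381.0495       2,667.3467
  Σ                     65.5072       386.7414       2,693.2134
P = 65.5072.
Convexity = Σ t(t+1)·PV / [P·(1+y)²] = 2,693.2134 / (65.5072 × 1.165320) = 35.28062.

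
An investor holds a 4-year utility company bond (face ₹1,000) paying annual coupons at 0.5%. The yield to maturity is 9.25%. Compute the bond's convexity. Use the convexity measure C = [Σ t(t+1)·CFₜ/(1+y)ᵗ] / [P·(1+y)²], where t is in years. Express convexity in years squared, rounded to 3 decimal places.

16.556

With y = 0.0925:
  t   CF        PV=CF/(1+0.0925)^t    t·PV        t(t+1)·PV
  1         5.00         4.5767         4.5767           9.1533
  2         5.00         4.1892         8.3783          25.1350
  3         5.00         3.8345        11.5034          46.0137
  4     1,005.00       705.4728     2,821.8912      14,109.4562
  Σ                    718.0731     2,846.3496      14,189.7581
P = 718.0731.
Convexity = Σ t(t+1)·PV / [P·(1+y)²] = 14,189.7581 / (718.0731 × 1.193556) = 16.55631.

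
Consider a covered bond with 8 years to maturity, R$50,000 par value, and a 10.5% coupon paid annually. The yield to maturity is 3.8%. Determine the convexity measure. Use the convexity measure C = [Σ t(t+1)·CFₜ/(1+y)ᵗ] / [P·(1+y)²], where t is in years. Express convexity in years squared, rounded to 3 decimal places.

46.843

With y = 0.038:
  t   CF        PV=CF/(1+0.038)^t    t·PV        t(t+1)·PV
  1     5,250.00     5,057.8035     5,057.8035      10,115.6069
  2     5,250.00     4,872.6430     9,745.2861      29,235.8582
  3     5,250.00     4,694.2611    14,082.7833      56,331.1333
  4     5,250.00     4,522.4095    18,089.6382      90,448.1910
  5     5,250.00     4,356.8493    21,784.2464     130,705.4783
  6     5,250.00     4,197.3500    25,184.0999     176,288.6990
  7     5,250.00     4,043.6898    28,305.8284     226,446.6269
  8    55,250.00    40,997.1299   327,977.0394   2,951,793.3547
  Σ                 72,742.1361   450,226.7251   3,671,364.9482
P = 72,742.1361.
Convexity = Σ t(t+1)·PV / [P·(1+y)²] = 3,671,364.9482 / (72,742.1361 × 1.077444) = 46.84323.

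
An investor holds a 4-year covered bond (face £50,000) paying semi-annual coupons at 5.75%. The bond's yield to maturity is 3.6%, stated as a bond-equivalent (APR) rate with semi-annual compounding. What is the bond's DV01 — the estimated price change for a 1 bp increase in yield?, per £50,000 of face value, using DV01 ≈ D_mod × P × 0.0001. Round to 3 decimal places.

£19.332

Periodic yield y = 0.018.
  t   CF        PV=CF/(1+0.018)^t    t·PV
  1     1,437.50     1,412.0825     1,412.0825
  2     1,437.50     1,387.1145     2,774.2289
  3     1,437.50     1,362.5879     4,087.7636
  4     1,437.50     1,338.4950     5,353.9799
  5     1,437.50     1,314.8281     6,574.1403
  6     1,437.50     1,291.5796     7,749.4778
  7     1,437.50     1,268.7423     8,881.1959
  8    51,437.50    44,596.1768   356,769.4144
  Σ                 53,971.6066   393,602.2832
P = 53,971.6066; D_Mac = 7.29277 half-year periods = 3.64638 yrs; D_mod = 3.58191 yrs.
DV01 ≈ 3.58191 × 53,971.6066 × 0.0001 = 19.332136.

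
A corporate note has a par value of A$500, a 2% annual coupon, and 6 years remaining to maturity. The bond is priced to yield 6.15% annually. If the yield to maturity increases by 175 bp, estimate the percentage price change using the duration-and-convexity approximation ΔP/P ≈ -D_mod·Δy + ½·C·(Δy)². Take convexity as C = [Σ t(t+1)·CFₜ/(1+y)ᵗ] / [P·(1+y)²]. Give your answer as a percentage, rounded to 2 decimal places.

With y = 0.0615:
  t   CF        PV=CF/(1+0.0615)^t    t·PV        t(t+1)·PV
  1        10.00         9.4206         9.4206          18.8413
  2        10.00         8.8748        17.7497          53.2490
  3        10.00         8.3606        25.0819         100.3278
  4        10.00         7.8763        31.5050         157.5252
  5        10.00         7.4199        37.0997         222.5980
  6       510.00       356.4923     2,138.9540      14,972.6777
  Σ                    398.4446     2,259.8109      15,525.2189
P = 398.4446; D_Mac = 5.67158 yrs; D_mod = 5.34299 yrs; C = 34.58038.
Duration effect: -5.34299 × (+0.0175) = -0.093502
Convexity effect: 0.5 × 34.58038 × (0.0175)² = +0.0052951
ΔP/P ≈ -0.093502 + 0.0052951 = -0.088207 = -8.8207%.

-8.82%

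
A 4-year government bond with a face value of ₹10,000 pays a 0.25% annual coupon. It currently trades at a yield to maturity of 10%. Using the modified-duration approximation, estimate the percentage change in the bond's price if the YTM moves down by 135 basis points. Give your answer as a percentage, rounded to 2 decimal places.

+4.89%

Periodic yield y = 0.1. Modified duration first:
  t   CF        PV=CF/(1+0.1)^t    t·PV
  1        25.00        22.7273        22.7273
  2        25.00        20.6612        41.3223
  3        25.00        18.7829        56.3486
  4    10,025.00     6,847.2099    27,388.8396
  Σ                  6,909.3812    27,509.2378
P = 6,909.3812; D_Mac = 3.98143 yrs; D_mod = 3.98143/(1+0.1) = 3.61948 yrs.
ΔP/P ≈ -D_mod · Δy = -3.61948 × (-0.0135) = +0.048863 = +4.8863%.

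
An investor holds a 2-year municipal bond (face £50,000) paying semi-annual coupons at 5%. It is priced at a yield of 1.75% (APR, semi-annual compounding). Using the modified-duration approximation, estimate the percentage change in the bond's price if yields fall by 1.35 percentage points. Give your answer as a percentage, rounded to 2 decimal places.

+2.58%

Periodic yield y = 0.00875. Modified duration first:
  t   CF        PV=CF/(1+0.00875)^t    t·PV
  1     1,250.00     1,239.1574     1,239.1574
  2     1,250.00     1,228.4088     2,456.8176
  3     1,250.00     1,217.7535     3,653.2604
  4    51,250.00    49,494.8120   197,979.2479
  Σ                 53,180.1316   205,328.4832
P = 53,180.1316; D_Mac = 3.86100 half-year periods = 1.93050 yrs; D_mod = 1.93050/(1+0.00875) = 1.91375 yrs.
ΔP/P ≈ -D_mod · Δy = -1.91375 × (-0.0135) = +0.025836 = +2.5836%.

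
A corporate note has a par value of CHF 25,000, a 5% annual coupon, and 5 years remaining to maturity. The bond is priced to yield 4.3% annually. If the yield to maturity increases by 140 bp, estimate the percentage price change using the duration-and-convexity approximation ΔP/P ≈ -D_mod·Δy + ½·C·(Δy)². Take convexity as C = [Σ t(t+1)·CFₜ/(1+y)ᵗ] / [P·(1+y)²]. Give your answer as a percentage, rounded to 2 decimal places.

With y = 0.043:
  t   CF        PV=CF/(1+0.043)^t    t·PV        t(t+1)·PV
  1     1,250.00     1,198.4660     1,198.4660       2,396.9319
  2     1,250.00     1,149.0565     2,298.1131       6,894.3392
  3     1,250.00     1,101.6841     3,305.0523      13,220.2094
  4     1,250.00     1,056.2647     4,225.0589      21,125.2946
  5    26,250.00    21,267.0751   106,335.3757     638,012.2544
  Σ                 25,772.5465   117,362.0660     681,649.0295
P = 25,772.5465; D_Mac = 4.55376 yrs; D_mod = 4.36602 yrs; C = 24.31279.
Duration effect: -4.36602 × (+0.014) = -0.061124
Convexity effect: 0.5 × 24.31279 × (0.014)² = +0.0023827
ΔP/P ≈ -0.061124 + 0.0023827 = -0.058742 = -5.8742%.

-5.87%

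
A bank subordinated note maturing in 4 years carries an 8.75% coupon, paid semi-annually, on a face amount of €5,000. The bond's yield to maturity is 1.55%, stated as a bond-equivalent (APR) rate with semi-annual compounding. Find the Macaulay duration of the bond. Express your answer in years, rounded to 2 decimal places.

Periodic yield y = 0.00775. Discount each cash flow and weight by its period:
  t   CF        PV=CF/(1+0.00775)^t    t·PV
  1       218.75       217.0677       217.0677
  2       218.75       215.3984       430.7968
  3       218.75       213.7419       641.2257
  4       218.75       212.0981       848.3925
  5       218.75       210.4670     1,052.3350
  6       218.75       208.8484     1,253.0906
  7       218.75       207.2423     1,450.6961
  8     5,218.75     4,906.1863    39,249.4907
  Σ                  6,391.0502    45,143.0951
Price P = Σ PV = 6,391.0502.
Macaulay duration = Σ(t·PV) / P = 45,143.0951 / 6,391.0502 = 7.06349 half-year periods.
In years: 7.06349 / 2 = 3.53174 years.

3.53 years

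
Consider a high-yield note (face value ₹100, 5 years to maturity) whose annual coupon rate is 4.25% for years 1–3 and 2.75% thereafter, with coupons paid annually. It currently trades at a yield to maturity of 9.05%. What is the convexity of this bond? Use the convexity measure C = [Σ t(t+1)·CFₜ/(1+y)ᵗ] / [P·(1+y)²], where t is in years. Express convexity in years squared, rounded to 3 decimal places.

With y = 0.0905:
  t   CF        PV=CF/(1+0.0905)^t    t·PV        t(t+1)·PV
  1         4.25         3.8973         3.8973           7.7946
  2         4.25         3.5739         7.1477          21.4432
  3         4.25         3.2773         9.8318          39.3272
  4         2.75         1.9446         7.7784          38.8920
  5       102.75        66.6275       333.1375       1,998.8248
  Σ                     79.3205       361.7927       2,106.2818
P = 79.3205.
Convexity = Σ t(t+1)·PV / [P·(1+y)²] = 2,106.2818 / (79.3205 × 1.189190) = 22.32953.

22.330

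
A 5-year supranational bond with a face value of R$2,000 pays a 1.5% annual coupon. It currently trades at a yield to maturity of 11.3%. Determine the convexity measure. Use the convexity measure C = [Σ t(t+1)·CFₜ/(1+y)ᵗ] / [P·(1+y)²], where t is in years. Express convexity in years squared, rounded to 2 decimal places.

With y = 0.113:
  t   CF        PV=CF/(1+0.113)^t    t·PV        t(t+1)·PV
  1        30.00        26.9542        26.9542          53.9084
  2        30.00        24.2176        48.4352         145.3055
  3        30.00        21.7588        65.2765         261.1061
  4        30.00        19.5497        78.1989         390.9945
  5     2,030.00     1,188.5576     5,942.7878      35,656.7266
  Σ                  1,281.0379     6,161.6525      36,508.0410
P = 1,281.0379.
Convexity = Σ t(t+1)·PV / [P·(1+y)²] = 36,508.0410 / (1,281.0379 × 1.238769) = 23.00574.

23.01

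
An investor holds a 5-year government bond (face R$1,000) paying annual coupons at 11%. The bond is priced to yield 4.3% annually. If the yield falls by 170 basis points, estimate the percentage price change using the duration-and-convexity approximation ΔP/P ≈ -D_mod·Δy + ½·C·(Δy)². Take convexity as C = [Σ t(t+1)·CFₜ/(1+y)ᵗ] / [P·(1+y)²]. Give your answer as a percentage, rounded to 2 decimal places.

+7.19%

With y = 0.043:
  t   CF        PV=CF/(1+0.043)^t    t·PV        t(t+1)·PV
  1       110.00       105.4650       105.4650         210.9300
  2       110.00       101.1170       202.2339         606.7018
  3       110.00        96.9482       290.8446       1,163.3784
  4       110.00        92.9513       371.8052       1,859.0259
  5     1,110.00       899.2935     4,496.4673      26,978.8039
  Σ                  1,295.7749     5,466.8161      30,818.8401
P = 1,295.7749; D_Mac = 4.21895 yrs; D_mod = 4.04502 yrs; C = 21.86342.
Duration effect: -4.04502 × (-0.017) = +0.068765
Convexity effect: 0.5 × 21.86342 × (-0.017)² = +0.0031593
ΔP/P ≈ +0.068765 + 0.0031593 = +0.071925 = +7.1925%.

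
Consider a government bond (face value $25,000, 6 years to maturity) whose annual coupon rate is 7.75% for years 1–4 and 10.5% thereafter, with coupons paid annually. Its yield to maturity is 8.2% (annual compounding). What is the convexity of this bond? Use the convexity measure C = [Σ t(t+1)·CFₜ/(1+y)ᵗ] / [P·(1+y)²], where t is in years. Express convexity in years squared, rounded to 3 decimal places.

With y = 0.082:
  t   CF        PV=CF/(1+0.082)^t    t·PV        t(t+1)·PV
  1     1,937.50     1,790.6654     1,790.6654       3,581.3309
  2     1,937.50     1,654.9588     3,309.9176       9,929.7529
  3     1,937.50     1,529.5368     4,588.6104      18,354.4415
  4     1,937.50     1,413.6200     5,654.4798      28,272.3992
  5     2,625.00     1,770.0804     8,850.4022      53,102.4133
  6    27,625.00    17,216.2564   103,297.5384     723,082.7690
  Σ                 25,375.1178   127,491.6139     836,323.1068
P = 25,375.1178.
Convexity = Σ t(t+1)·PV / [P·(1+y)²] = 836,323.1068 / (25,375.1178 × 1.170724) = 28.15215.

28.152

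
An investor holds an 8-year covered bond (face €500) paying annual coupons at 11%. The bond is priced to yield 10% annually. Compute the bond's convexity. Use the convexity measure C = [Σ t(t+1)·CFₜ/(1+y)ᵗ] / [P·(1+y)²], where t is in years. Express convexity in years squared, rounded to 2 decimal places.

With y = 0.1:
  t   CF        PV=CF/(1+0.1)^t    t·PV        t(t+1)·PV
  1        55.00        50.0000        50.0000         100.0000
  2        55.00        45.4545        90.9091         272.7273
  3        55.00        41.3223       123.9669         495.8678
  4        55.00        37.5657       150.2630         751.3148
  5        55.00        34.1507       170.7534       1,024.5202
  6        55.00        31.0461       186.2764       1,303.9348
  7        55.00        28.2237       197.5659       1,580.5270
  8       555.00       258.9116     2,071.2928      18,641.6349
  Σ                    526.6746     3,041.0274      24,170.5267
P = 526.6746.
Convexity = Σ t(t+1)·PV / [P·(1+y)²] = 24,170.5267 / (526.6746 × 1.210000) = 37.92786.

37.93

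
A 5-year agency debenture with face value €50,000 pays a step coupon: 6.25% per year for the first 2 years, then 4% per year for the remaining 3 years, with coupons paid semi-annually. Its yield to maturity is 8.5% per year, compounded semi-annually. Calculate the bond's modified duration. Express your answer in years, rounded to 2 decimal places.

Periodic yield y = 0.0425. First find Macaulay duration:
  t   CF        PV=CF/(1+0.0425)^t    t·PV
  1     1,562.50     1,498.8010     1,498.8010
  2     1,562.50     1,437.6988     2,875.3975
  3     1,562.50     1,379.0875     4,137.2626
  4     1,562.50     1,322.8657     5,291.4630
  5     1,000.00       812.1190     4,060.5951
  6     1,000.00       779.0111     4,674.0663
  7     1,000.00       747.2528     5,230.7696
  8     1,000.00       716.7893     5,734.3141
  9     1,000.00       687.5676     6,188.1087
  10   51,000.00    33,636.4024   336,364.0242
  Σ                 43,017.5952   376,054.8022
P = 43,017.5952; Macaulay duration = 376,054.8022 / 43,017.5952 = 8.74188 half-year periods = 4.37094 years.
Modified duration = D_Mac / (1 + y) = 4.37094 / 1.0425 = 4.19275 years.

4.19 years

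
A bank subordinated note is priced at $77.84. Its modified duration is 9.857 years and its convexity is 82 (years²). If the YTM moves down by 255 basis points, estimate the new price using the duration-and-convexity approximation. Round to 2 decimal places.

Duration effect: -D_mod·Δy = -9.857 × (-0.0255) = +0.2513535
Convexity effect: ½·C·(Δy)² = 0.5 × 82 × (-0.0255)² = +0.02666025
ΔP/P ≈ +0.2513535 + 0.02666025 = +0.27801375
New price ≈ 77.84 × (1 + 0.27801375) = 99.4805903.

$99.48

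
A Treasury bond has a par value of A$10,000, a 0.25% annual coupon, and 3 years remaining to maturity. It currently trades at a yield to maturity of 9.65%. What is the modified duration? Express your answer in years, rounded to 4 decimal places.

Periodic yield y = 0.0965. First find Macaulay duration:
  t   CF        PV=CF/(1+0.0965)^t    t·PV
  1        25.00        22.7998        22.7998
  2        25.00        20.7933        41.5865
  3    10,025.00     7,604.2865    22,812.8596
  Σ                  7,647.8796    22,877.2460
P = 7,647.8796; Macaulay duration = 22,877.2460 / 7,647.8796 = 2.99132 years.
Modified duration = D_Mac / (1 + y) = 2.99132 / 1.0965 = 2.72806 years.

2.7281 years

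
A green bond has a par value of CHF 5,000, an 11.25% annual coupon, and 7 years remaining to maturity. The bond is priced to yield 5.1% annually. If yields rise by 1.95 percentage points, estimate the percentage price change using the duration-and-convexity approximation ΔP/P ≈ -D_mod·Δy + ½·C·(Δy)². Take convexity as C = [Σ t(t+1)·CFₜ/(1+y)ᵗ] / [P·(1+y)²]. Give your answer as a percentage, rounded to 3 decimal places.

-9.460%

With y = 0.051:
  t   CF        PV=CF/(1+0.051)^t    t·PV        t(t+1)·PV
  1       562.50       535.2046       535.2046       1,070.4091
  2       562.50       509.2337     1,018.4673       3,055.4019
  3       562.50       484.5230     1,453.5689       5,814.2757
  4       562.50       461.0114     1,844.0456       9,220.2280
  5       562.50       438.6407     2,193.2036      13,159.2216
  6       562.50       417.3556     2,504.1335      17,528.9346
  7     5,562.50     3,926.9106    27,488.3740     219,906.9924
  Σ                  6,772.8795    37,036.9976     269,755.4633
P = 6,772.8795; D_Mac = 5.46843 yrs; D_mod = 5.20307 yrs; C = 36.05716.
Duration effect: -5.20307 × (+0.0195) = -0.101460
Convexity effect: 0.5 × 36.05716 × (0.0195)² = +0.0068554
ΔP/P ≈ -0.101460 + 0.0068554 = -0.094605 = -9.4605%.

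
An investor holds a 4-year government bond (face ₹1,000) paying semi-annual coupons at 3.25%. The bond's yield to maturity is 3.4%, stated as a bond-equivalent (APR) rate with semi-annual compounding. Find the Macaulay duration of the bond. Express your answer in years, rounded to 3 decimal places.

Periodic yield y = 0.017. Discount each cash flow and weight by its period:
  t   CF        PV=CF/(1+0.017)^t    t·PV
  1        16.25        15.9784        15.9784
  2        16.25        15.7113        31.4226
  3        16.25        15.4486        46.3459
  4        16.25        15.1904        60.7616
  5        16.25        14.9365        74.6825
  6        16.25        14.6868        88.1209
  7        16.25        14.4413       101.0892
  8     1,016.25       888.0408     7,104.3267
  Σ                    994.4342     7,522.7277
Price P = Σ PV = 994.4342.
Macaulay duration = Σ(t·PV) / P = 7,522.7277 / 994.4342 = 7.56483 half-year periods.
In years: 7.56483 / 2 = 3.78242 years.

3.782 years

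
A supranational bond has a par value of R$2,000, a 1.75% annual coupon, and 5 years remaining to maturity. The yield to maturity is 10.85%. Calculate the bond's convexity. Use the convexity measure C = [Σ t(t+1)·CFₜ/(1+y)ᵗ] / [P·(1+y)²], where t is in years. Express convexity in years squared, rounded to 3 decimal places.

23.025

With y = 0.1085:
  t   CF        PV=CF/(1+0.1085)^t    t·PV        t(t+1)·PV
  1        35.00        31.5742        31.5742          63.1484
  2        35.00        28.4837        56.9674         170.9023
  3        35.00        25.6957        77.0872         308.3488
  4        35.00        23.1806        92.7225         463.6126
  5     2,035.00     1,215.8666     6,079.3330      36,475.9978
  Σ                  1,324.8009     6,337.6843      37,482.0099
P = 1,324.8009.
Convexity = Σ t(t+1)·PV / [P·(1+y)²] = 37,482.0099 / (1,324.8009 × 1.228772) = 23.02507.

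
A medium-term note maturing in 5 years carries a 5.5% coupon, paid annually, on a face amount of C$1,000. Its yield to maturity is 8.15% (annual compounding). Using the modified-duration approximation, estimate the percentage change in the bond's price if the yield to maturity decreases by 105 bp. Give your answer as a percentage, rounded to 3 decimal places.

Periodic yield y = 0.0815. Modified duration first:
  t   CF        PV=CF/(1+0.0815)^t    t·PV
  1        55.00        50.8553        50.8553
  2        55.00        47.0229        94.0459
  3        55.00        43.4794       130.4381
  4        55.00        40.2028       160.8113
  5     1,055.00       713.0498     3,565.2488
  Σ                    894.6102     4,001.3993
P = 894.6102; D_Mac = 4.47279 yrs; D_mod = 4.47279/(1+0.0815) = 4.13572 yrs.
ΔP/P ≈ -D_mod · Δy = -4.13572 × (-0.0105) = +0.043425 = +4.3425%.

+4.343%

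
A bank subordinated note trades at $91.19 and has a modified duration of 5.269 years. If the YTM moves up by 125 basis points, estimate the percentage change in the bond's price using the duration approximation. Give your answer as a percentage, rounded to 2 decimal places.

Duration approximation: ΔP/P ≈ -D_mod · Δy = -5.269 × (+0.0125) = -0.0658625.
As a percentage: -6.58625%.

-6.59%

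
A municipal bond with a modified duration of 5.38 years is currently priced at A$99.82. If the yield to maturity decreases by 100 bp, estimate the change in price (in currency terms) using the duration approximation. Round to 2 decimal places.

Duration approximation: ΔP/P ≈ -D_mod · Δy = -5.38 × (-0.01) = +0.053800.
ΔP ≈ 99.82 × (+0.053800) = +5.370316.

+A$5.37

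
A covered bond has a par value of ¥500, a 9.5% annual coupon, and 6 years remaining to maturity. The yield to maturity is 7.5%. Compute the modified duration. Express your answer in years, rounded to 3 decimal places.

4.554 years

Periodic yield y = 0.075. First find Macaulay duration:
  t   CF        PV=CF/(1+0.075)^t    t·PV
  1        47.50        44.1860        44.1860
  2        47.50        41.1033        82.2066
  3        47.50        38.2356       114.7069
  4        47.50        35.5680       142.2721
  5        47.50        33.0865       165.4327
  6       547.50       354.7589     2,128.5536
  Σ                    546.9385     2,677.3579
P = 546.9385; Macaulay duration = 2,677.3579 / 546.9385 = 4.89517 years.
Modified duration = D_Mac / (1 + y) = 4.89517 / 1.075 = 4.55365 years.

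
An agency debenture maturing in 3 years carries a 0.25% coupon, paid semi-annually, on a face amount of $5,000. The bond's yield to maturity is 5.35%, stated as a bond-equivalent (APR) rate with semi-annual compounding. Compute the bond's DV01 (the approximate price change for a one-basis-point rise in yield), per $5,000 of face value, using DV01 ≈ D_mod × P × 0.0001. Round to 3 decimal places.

Periodic yield y = 0.02675.
  t   CF        PV=CF/(1+0.02675)^t    t·PV
  1         6.25         6.0872         6.0872
  2         6.25         5.9286        11.8572
  3         6.25         5.7741        17.3224
  4         6.25         5.6237        22.4947
  5         6.25         5.4772        27.3859
  6     5,006.25     4,272.9151    25,637.4906
  Σ                  4,301.8058    25,722.6379
P = 4,301.8058; D_Mac = 5.97950 half-year periods = 2.98975 yrs; D_mod = 2.91186 yrs.
DV01 ≈ 2.91186 × 4,301.8058 × 0.0001 = 1.252624.

$1.253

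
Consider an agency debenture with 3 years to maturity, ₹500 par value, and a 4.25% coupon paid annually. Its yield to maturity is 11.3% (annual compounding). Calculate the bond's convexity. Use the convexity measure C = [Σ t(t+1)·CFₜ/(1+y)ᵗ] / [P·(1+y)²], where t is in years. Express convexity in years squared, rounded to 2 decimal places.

9.11

With y = 0.113:
  t   CF        PV=CF/(1+0.113)^t    t·PV        t(t+1)·PV
  1        21.25        19.0925        19.0925          38.1851
  2        21.25        17.1541        34.3083         102.9248
  3       521.25       378.0599     1,134.1796       4,536.7184
  Σ                    414.3065     1,187.5804       4,677.8282
P = 414.3065.
Convexity = Σ t(t+1)·PV / [P·(1+y)²] = 4,677.8282 / (414.3065 × 1.238769) = 9.11449.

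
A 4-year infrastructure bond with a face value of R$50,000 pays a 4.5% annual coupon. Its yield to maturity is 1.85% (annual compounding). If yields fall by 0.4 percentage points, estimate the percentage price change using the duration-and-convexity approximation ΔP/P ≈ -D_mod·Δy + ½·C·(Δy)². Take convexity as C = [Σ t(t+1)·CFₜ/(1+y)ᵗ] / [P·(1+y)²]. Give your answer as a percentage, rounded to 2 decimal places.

With y = 0.0185:
  t   CF        PV=CF/(1+0.0185)^t    t·PV        t(t+1)·PV
  1     2,250.00     2,209.1311     2,209.1311       4,418.2622
  2     2,250.00     2,169.0045     4,338.0090      13,014.0270
  3     2,250.00     2,129.6068     6,388.8203      25,555.2812
  4    52,250.00    48,555.9171   194,223.6685     971,118.3424
  Σ                 55,063.6595   207,159.6288   1,014,105.9127
P = 55,063.6595; D_Mac = 3.76218 yrs; D_mod = 3.69385 yrs; C = 17.75400.
Duration effect: -3.69385 × (-0.004) = +0.014775
Convexity effect: 0.5 × 17.75400 × (-0.004)² = +0.0001420
ΔP/P ≈ +0.014775 + 0.0001420 = +0.014917 = +1.4917%.

+1.49%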